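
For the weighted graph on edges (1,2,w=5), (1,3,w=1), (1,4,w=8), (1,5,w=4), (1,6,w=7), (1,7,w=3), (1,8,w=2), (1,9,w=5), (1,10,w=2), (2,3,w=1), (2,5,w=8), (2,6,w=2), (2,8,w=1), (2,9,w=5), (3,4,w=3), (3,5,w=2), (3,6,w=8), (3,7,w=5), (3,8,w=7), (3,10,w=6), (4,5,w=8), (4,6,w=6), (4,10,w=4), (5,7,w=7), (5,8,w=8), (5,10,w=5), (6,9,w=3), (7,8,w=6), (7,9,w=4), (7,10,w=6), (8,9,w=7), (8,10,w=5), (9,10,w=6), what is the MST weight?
18 (MST edges: (1,3,w=1), (1,7,w=3), (1,10,w=2), (2,3,w=1), (2,6,w=2), (2,8,w=1), (3,4,w=3), (3,5,w=2), (6,9,w=3); sum of weights 1 + 3 + 2 + 1 + 2 + 1 + 3 + 2 + 3 = 18)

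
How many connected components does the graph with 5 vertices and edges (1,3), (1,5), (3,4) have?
2 (components: {1, 3, 4, 5}, {2})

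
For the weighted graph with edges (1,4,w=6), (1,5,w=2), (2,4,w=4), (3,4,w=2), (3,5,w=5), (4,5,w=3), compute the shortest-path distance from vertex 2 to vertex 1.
9 (path: 2 -> 4 -> 5 -> 1; weights 4 + 3 + 2 = 9)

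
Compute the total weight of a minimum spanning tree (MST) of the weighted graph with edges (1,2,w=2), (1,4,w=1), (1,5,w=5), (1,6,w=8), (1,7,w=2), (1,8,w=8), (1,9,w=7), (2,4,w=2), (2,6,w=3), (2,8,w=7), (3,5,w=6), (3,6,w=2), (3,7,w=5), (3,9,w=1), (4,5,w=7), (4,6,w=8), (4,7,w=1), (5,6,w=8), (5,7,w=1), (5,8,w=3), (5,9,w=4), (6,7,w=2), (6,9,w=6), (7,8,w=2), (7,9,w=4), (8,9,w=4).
12 (MST edges: (1,2,w=2), (1,4,w=1), (3,6,w=2), (3,9,w=1), (4,7,w=1), (5,7,w=1), (6,7,w=2), (7,8,w=2); sum of weights 2 + 1 + 2 + 1 + 1 + 1 + 2 + 2 = 12)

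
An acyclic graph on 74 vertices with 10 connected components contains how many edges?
64 (Each of the 10 component trees on V_i vertices has V_i - 1 edges; summing gives V - C = 74 - 10 = 64)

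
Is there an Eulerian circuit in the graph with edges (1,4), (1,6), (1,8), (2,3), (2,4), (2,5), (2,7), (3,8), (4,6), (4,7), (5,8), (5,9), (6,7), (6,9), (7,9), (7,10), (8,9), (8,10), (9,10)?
No (6 vertices have odd degree: {1, 5, 7, 8, 9, 10}; Eulerian circuit requires 0)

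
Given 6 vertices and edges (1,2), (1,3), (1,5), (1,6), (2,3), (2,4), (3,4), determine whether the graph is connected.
Yes (BFS from 1 visits [1, 2, 3, 5, 6, 4] — all 6 vertices reached)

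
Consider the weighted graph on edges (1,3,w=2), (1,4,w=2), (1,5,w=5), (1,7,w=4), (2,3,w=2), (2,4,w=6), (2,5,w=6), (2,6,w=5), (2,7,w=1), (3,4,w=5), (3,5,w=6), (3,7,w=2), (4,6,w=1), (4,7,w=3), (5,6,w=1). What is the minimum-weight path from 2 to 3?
2 (path: 2 -> 3; weights 2 = 2)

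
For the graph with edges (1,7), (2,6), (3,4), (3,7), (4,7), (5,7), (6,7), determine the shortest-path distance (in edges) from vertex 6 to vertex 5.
2 (path: 6 -> 7 -> 5, 2 edges)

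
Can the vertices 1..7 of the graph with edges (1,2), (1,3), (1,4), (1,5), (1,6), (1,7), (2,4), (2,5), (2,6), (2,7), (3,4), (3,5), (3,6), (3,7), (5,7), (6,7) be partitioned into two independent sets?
No (odd cycle of length 3: 3 -> 1 -> 4 -> 3)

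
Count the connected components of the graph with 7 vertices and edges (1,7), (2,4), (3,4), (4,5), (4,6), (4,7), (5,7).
1 (components: {1, 2, 3, 4, 5, 6, 7})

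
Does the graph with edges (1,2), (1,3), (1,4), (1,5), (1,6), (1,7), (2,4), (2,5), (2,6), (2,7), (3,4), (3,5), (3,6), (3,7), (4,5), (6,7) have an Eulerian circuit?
No (2 vertices have odd degree: {2, 3}; Eulerian circuit requires 0)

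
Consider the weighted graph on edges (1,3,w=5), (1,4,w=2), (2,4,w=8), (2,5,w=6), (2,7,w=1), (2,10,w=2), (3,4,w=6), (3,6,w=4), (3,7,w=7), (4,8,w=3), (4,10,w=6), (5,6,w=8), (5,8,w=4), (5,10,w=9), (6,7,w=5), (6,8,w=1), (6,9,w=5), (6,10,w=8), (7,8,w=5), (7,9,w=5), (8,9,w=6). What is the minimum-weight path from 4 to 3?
6 (path: 4 -> 3; weights 6 = 6)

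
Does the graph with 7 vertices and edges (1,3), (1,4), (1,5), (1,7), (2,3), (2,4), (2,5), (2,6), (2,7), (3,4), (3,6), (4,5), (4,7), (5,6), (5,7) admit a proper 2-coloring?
No (odd cycle of length 3: 7 -> 1 -> 4 -> 7)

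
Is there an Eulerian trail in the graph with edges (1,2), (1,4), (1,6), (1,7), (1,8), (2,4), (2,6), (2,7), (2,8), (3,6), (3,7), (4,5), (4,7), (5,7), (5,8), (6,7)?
No (4 vertices have odd degree: {1, 2, 5, 8}; Eulerian path requires 0 or 2)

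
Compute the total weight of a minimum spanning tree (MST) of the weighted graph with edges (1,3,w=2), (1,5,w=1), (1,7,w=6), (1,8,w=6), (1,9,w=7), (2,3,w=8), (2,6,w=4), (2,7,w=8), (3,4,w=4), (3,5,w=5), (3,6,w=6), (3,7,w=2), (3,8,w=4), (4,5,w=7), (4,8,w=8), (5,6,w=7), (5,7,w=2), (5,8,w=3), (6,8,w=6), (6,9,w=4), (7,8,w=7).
26 (MST edges: (1,3,w=2), (1,5,w=1), (2,6,w=4), (3,4,w=4), (3,6,w=6), (3,7,w=2), (5,8,w=3), (6,9,w=4); sum of weights 2 + 1 + 4 + 4 + 6 + 2 + 3 + 4 = 26)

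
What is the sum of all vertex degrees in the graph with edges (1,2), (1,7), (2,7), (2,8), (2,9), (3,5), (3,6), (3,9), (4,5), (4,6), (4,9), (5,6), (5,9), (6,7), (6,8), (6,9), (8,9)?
34 (handshake: sum of degrees = 2|E| = 2 x 17 = 34)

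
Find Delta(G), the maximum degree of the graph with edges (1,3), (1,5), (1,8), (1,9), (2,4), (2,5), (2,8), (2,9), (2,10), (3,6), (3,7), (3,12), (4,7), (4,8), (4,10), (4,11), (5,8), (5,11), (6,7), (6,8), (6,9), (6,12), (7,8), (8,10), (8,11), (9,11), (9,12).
8 (attained at vertex 8)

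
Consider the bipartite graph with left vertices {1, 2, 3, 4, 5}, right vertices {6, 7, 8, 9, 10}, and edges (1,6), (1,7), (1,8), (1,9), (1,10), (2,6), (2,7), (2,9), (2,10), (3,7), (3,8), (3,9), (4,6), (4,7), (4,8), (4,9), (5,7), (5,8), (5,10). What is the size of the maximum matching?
5 (matching: (1,10), (2,9), (3,8), (4,6), (5,7); upper bound min(|L|,|R|) = min(5,5) = 5)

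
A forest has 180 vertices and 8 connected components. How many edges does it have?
172 (Each of the 8 component trees on V_i vertices has V_i - 1 edges; summing gives V - C = 180 - 8 = 172)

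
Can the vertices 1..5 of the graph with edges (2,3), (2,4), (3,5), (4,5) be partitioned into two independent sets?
Yes. Partition: {1, 2, 5}, {3, 4}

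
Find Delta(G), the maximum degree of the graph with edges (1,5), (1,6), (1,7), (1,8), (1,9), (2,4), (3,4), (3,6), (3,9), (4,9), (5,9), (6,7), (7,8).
5 (attained at vertex 1)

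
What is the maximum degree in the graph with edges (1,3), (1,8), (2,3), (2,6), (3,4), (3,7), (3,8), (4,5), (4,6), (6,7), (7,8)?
5 (attained at vertex 3)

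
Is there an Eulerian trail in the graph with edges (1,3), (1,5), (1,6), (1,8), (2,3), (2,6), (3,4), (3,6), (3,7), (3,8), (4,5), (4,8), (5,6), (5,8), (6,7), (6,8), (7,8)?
Yes (the graph is connected and exactly 2 vertices have odd degree: {4, 7}; any Eulerian path must start and end at those)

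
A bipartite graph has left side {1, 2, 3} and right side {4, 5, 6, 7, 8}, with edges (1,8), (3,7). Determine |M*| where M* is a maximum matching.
2 (matching: (1,8), (3,7); upper bound min(|L|,|R|) = min(3,5) = 3)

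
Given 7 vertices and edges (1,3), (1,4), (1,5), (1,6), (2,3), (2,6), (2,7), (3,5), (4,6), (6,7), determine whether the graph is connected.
Yes (BFS from 1 visits [1, 3, 4, 5, 6, 2, 7] — all 7 vertices reached)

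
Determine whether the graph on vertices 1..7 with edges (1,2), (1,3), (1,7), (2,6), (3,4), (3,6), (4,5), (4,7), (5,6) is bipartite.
Yes. Partition: {1, 4, 6}, {2, 3, 5, 7}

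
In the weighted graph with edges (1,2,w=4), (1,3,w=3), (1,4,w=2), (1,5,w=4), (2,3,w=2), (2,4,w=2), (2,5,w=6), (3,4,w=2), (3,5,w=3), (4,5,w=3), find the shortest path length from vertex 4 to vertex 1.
2 (path: 4 -> 1; weights 2 = 2)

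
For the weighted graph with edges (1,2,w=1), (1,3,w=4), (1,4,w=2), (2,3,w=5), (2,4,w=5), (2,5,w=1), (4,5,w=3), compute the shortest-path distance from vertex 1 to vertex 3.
4 (path: 1 -> 3; weights 4 = 4)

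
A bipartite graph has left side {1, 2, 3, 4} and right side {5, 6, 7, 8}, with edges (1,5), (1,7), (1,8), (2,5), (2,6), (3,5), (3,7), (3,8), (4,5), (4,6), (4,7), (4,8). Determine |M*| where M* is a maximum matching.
4 (matching: (1,8), (2,6), (3,7), (4,5); upper bound min(|L|,|R|) = min(4,4) = 4)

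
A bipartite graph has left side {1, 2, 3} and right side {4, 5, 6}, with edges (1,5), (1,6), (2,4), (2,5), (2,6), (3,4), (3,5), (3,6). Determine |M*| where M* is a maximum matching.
3 (matching: (1,6), (2,5), (3,4); upper bound min(|L|,|R|) = min(3,3) = 3)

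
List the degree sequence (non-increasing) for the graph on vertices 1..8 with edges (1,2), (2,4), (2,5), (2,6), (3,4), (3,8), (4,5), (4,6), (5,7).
[4, 4, 3, 2, 2, 1, 1, 1] (degrees: deg(1)=1, deg(2)=4, deg(3)=2, deg(4)=4, deg(5)=3, deg(6)=2, deg(7)=1, deg(8)=1)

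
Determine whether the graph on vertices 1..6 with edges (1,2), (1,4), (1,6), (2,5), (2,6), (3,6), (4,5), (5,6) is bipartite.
No (odd cycle of length 3: 6 -> 1 -> 2 -> 6)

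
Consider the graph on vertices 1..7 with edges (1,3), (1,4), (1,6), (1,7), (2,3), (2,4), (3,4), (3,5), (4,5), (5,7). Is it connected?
Yes (BFS from 1 visits [1, 3, 4, 6, 7, 2, 5] — all 7 vertices reached)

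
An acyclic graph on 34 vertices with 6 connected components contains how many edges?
28 (Each of the 6 component trees on V_i vertices has V_i - 1 edges; summing gives V - C = 34 - 6 = 28)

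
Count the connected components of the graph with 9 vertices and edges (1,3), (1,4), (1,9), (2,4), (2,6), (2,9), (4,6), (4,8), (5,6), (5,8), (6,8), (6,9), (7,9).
1 (components: {1, 2, 3, 4, 5, 6, 7, 8, 9})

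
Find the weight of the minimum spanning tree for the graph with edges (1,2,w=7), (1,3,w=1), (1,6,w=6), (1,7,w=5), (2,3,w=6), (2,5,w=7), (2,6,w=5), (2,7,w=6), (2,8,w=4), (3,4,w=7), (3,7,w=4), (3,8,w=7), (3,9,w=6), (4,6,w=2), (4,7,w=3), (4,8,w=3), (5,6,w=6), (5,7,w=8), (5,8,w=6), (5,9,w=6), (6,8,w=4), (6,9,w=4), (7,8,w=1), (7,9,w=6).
25 (MST edges: (1,3,w=1), (2,8,w=4), (3,7,w=4), (4,6,w=2), (4,7,w=3), (5,6,w=6), (6,9,w=4), (7,8,w=1); sum of weights 1 + 4 + 4 + 2 + 3 + 6 + 4 + 1 = 25)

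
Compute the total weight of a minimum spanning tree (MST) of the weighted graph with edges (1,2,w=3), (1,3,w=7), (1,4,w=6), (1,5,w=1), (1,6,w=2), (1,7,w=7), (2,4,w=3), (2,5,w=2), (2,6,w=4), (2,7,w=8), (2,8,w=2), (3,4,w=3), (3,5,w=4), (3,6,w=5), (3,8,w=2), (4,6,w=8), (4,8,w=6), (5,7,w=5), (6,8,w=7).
17 (MST edges: (1,5,w=1), (1,6,w=2), (2,4,w=3), (2,5,w=2), (2,8,w=2), (3,8,w=2), (5,7,w=5); sum of weights 1 + 2 + 3 + 2 + 2 + 2 + 5 = 17)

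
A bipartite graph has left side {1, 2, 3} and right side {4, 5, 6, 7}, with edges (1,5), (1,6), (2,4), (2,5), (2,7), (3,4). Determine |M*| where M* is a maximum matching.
3 (matching: (1,6), (2,7), (3,4); upper bound min(|L|,|R|) = min(3,4) = 3)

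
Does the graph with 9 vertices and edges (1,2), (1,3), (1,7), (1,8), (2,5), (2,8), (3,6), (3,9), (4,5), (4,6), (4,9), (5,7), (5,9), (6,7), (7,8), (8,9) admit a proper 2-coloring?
No (odd cycle of length 3: 2 -> 1 -> 8 -> 2)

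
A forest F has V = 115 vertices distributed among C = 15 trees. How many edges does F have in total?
100 (Each of the 15 component trees on V_i vertices has V_i - 1 edges; summing gives V - C = 115 - 15 = 100)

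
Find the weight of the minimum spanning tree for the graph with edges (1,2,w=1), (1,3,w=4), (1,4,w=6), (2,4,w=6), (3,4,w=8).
11 (MST edges: (1,2,w=1), (1,3,w=4), (1,4,w=6); sum of weights 1 + 4 + 6 = 11)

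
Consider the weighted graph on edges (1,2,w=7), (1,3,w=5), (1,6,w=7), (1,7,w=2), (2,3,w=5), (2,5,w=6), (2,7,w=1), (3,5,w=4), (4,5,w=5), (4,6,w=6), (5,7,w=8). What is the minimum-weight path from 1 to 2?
3 (path: 1 -> 7 -> 2; weights 2 + 1 = 3)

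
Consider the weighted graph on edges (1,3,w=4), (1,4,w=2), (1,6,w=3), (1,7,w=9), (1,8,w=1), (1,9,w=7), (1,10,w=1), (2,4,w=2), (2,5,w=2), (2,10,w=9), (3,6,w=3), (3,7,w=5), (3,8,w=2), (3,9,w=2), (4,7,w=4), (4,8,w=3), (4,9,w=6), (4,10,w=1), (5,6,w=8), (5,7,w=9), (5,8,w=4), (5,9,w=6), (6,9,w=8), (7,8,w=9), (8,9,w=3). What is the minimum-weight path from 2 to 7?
6 (path: 2 -> 4 -> 7; weights 2 + 4 = 6)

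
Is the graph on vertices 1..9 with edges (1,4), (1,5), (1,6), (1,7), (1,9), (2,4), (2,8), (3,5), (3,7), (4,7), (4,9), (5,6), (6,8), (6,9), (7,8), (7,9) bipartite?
No (odd cycle of length 3: 6 -> 1 -> 5 -> 6)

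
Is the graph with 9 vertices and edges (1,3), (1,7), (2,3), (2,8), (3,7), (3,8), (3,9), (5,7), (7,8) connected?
No, it has 3 components: {1, 2, 3, 5, 7, 8, 9}, {4}, {6}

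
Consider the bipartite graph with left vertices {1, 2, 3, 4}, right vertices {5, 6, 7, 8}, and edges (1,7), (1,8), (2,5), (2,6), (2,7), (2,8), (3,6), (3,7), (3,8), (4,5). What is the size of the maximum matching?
4 (matching: (1,8), (2,7), (3,6), (4,5); upper bound min(|L|,|R|) = min(4,4) = 4)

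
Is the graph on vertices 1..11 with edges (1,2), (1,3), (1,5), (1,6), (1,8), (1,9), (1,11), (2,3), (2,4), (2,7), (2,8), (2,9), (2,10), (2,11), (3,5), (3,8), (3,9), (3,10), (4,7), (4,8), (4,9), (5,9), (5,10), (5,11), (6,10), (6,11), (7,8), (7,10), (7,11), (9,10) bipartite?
No (odd cycle of length 3: 3 -> 1 -> 5 -> 3)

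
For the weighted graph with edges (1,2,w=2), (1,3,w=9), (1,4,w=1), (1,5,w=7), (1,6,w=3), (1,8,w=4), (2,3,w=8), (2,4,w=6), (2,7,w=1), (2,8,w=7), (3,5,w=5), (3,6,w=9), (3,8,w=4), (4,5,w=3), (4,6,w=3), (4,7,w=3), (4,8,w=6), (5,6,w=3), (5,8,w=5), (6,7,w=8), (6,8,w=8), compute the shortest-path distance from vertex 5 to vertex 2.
6 (path: 5 -> 4 -> 1 -> 2; weights 3 + 1 + 2 = 6)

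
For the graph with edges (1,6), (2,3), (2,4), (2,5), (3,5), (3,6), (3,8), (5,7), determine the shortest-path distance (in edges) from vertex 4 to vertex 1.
4 (path: 4 -> 2 -> 3 -> 6 -> 1, 4 edges)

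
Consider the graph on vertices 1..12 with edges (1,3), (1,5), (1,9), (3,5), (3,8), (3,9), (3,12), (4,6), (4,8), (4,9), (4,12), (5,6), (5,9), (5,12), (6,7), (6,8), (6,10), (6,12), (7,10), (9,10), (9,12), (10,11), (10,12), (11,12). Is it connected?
No, it has 2 components: {1, 3, 4, 5, 6, 7, 8, 9, 10, 11, 12}, {2}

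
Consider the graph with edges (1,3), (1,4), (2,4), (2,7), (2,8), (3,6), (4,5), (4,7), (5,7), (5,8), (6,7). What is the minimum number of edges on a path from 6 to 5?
2 (path: 6 -> 7 -> 5, 2 edges)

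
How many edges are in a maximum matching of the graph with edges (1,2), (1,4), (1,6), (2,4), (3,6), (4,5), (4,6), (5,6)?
3 (matching: (1,2), (3,6), (4,5); upper bound floor(n/2) = floor(6/2) = 3)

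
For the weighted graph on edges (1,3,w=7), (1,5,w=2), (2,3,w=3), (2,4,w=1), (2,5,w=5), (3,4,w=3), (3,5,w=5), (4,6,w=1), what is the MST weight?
12 (MST edges: (1,5,w=2), (2,3,w=3), (2,4,w=1), (2,5,w=5), (4,6,w=1); sum of weights 2 + 3 + 1 + 5 + 1 = 12)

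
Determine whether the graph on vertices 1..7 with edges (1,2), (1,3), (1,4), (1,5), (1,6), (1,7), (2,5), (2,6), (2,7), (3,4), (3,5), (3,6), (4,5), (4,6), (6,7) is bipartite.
No (odd cycle of length 3: 3 -> 1 -> 6 -> 3)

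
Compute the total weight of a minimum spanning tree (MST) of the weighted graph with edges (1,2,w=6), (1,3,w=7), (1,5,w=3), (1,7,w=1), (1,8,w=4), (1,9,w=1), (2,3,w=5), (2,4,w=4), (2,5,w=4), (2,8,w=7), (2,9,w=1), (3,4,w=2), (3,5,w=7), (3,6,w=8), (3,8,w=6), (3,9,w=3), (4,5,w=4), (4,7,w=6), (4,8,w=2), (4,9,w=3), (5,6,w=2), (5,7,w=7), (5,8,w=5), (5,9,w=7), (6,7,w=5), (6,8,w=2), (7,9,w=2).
14 (MST edges: (1,5,w=3), (1,7,w=1), (1,9,w=1), (2,9,w=1), (3,4,w=2), (4,8,w=2), (5,6,w=2), (6,8,w=2); sum of weights 3 + 1 + 1 + 1 + 2 + 2 + 2 + 2 = 14)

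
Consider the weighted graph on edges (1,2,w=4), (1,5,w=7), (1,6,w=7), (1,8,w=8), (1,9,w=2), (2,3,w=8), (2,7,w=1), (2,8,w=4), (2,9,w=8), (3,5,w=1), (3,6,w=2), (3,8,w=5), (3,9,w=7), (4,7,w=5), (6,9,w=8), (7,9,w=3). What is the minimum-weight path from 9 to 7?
3 (path: 9 -> 7; weights 3 = 3)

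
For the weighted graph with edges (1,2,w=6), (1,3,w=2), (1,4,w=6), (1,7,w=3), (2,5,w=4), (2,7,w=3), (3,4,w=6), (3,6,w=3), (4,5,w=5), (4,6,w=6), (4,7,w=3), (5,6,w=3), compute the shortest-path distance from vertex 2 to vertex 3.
8 (path: 2 -> 1 -> 3; weights 6 + 2 = 8)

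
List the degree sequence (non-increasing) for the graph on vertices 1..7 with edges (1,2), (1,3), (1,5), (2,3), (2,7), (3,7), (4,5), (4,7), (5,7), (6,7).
[5, 3, 3, 3, 3, 2, 1] (degrees: deg(1)=3, deg(2)=3, deg(3)=3, deg(4)=2, deg(5)=3, deg(6)=1, deg(7)=5)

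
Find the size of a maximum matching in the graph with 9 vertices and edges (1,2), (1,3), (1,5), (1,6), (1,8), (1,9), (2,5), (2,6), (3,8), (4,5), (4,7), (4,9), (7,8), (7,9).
4 (matching: (1,5), (2,6), (4,9), (7,8); upper bound floor(n/2) = floor(9/2) = 4)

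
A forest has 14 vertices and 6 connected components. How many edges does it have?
8 (Each of the 6 component trees on V_i vertices has V_i - 1 edges; summing gives V - C = 14 - 6 = 8)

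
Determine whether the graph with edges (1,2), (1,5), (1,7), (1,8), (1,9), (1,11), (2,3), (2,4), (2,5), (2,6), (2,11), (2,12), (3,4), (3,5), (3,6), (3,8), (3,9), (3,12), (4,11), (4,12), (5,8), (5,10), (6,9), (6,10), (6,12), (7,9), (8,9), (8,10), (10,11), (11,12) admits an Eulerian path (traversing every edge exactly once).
No (8 vertices have odd degree: {2, 3, 5, 6, 8, 9, 11, 12}; Eulerian path requires 0 or 2)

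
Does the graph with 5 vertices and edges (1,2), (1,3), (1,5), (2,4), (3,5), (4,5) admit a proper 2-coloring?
No (odd cycle of length 3: 5 -> 1 -> 3 -> 5)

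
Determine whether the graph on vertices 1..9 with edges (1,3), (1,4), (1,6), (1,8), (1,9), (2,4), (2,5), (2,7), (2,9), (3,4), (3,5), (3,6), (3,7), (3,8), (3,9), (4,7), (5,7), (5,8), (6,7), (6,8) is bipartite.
No (odd cycle of length 3: 4 -> 1 -> 3 -> 4)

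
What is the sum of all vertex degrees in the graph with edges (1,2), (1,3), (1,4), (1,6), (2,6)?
10 (handshake: sum of degrees = 2|E| = 2 x 5 = 10)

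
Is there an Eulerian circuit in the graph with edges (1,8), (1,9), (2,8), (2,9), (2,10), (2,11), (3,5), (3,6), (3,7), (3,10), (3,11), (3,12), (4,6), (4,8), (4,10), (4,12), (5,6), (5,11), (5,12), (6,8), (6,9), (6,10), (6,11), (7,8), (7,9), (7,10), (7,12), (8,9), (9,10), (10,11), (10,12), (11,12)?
No (2 vertices have odd degree: {6, 7}; Eulerian circuit requires 0)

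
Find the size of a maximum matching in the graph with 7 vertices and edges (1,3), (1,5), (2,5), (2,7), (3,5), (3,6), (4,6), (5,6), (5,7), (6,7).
3 (matching: (1,5), (2,7), (4,6); upper bound floor(n/2) = floor(7/2) = 3)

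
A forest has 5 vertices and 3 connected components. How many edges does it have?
2 (Each of the 3 component trees on V_i vertices has V_i - 1 edges; summing gives V - C = 5 - 3 = 2)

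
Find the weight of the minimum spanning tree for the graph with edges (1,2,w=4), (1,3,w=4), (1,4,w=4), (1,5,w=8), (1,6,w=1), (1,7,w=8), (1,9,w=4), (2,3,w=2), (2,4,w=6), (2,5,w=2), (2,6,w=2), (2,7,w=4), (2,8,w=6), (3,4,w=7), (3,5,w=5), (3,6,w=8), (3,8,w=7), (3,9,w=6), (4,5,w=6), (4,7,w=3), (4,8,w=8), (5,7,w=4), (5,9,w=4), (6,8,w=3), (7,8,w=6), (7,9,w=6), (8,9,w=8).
21 (MST edges: (1,4,w=4), (1,6,w=1), (1,9,w=4), (2,3,w=2), (2,5,w=2), (2,6,w=2), (4,7,w=3), (6,8,w=3); sum of weights 4 + 1 + 4 + 2 + 2 + 2 + 3 + 3 = 21)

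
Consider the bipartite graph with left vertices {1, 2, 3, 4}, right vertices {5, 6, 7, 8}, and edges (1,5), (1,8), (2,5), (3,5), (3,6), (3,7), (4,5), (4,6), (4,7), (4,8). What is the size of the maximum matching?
4 (matching: (1,8), (2,5), (3,7), (4,6); upper bound min(|L|,|R|) = min(4,4) = 4)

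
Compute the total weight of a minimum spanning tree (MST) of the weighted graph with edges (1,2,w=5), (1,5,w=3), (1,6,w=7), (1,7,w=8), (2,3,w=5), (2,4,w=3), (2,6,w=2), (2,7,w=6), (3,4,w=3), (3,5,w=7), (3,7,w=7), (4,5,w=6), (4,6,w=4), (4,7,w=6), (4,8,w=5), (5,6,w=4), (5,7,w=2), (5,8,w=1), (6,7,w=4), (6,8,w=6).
18 (MST edges: (1,5,w=3), (2,4,w=3), (2,6,w=2), (3,4,w=3), (5,6,w=4), (5,7,w=2), (5,8,w=1); sum of weights 3 + 3 + 2 + 3 + 4 + 2 + 1 = 18)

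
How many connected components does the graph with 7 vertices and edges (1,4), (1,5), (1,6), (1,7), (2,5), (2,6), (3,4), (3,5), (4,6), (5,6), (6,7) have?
1 (components: {1, 2, 3, 4, 5, 6, 7})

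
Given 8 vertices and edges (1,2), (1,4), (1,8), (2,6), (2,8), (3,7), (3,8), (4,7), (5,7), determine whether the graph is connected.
Yes (BFS from 1 visits [1, 2, 4, 8, 6, 7, 3, 5] — all 8 vertices reached)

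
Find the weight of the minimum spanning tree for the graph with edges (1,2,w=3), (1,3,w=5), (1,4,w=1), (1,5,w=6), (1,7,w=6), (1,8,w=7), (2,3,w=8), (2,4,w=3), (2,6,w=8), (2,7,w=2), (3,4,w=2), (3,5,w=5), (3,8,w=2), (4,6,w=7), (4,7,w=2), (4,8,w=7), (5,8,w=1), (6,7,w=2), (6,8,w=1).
11 (MST edges: (1,4,w=1), (2,7,w=2), (3,4,w=2), (3,8,w=2), (4,7,w=2), (5,8,w=1), (6,8,w=1); sum of weights 1 + 2 + 2 + 2 + 2 + 1 + 1 = 11)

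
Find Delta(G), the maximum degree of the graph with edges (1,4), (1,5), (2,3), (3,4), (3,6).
3 (attained at vertex 3)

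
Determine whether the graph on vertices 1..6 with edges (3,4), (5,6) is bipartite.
Yes. Partition: {1, 2, 3, 5}, {4, 6}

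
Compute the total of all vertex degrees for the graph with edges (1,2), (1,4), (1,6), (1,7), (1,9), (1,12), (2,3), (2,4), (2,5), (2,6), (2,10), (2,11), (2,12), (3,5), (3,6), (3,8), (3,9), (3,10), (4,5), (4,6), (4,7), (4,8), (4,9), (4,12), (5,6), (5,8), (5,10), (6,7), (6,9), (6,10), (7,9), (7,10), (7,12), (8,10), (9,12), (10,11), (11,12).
74 (handshake: sum of degrees = 2|E| = 2 x 37 = 74)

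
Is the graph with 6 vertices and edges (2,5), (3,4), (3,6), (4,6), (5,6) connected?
No, it has 2 components: {1}, {2, 3, 4, 5, 6}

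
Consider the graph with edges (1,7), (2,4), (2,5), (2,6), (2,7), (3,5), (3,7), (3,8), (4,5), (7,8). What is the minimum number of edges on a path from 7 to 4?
2 (path: 7 -> 2 -> 4, 2 edges)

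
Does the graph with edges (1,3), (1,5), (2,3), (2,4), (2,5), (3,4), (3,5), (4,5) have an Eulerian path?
Yes (the graph is connected and exactly 2 vertices have odd degree: {2, 4}; any Eulerian path must start and end at those)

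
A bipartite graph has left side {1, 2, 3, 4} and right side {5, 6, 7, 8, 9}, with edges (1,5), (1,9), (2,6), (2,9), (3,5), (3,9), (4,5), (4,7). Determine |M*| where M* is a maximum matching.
4 (matching: (1,9), (2,6), (3,5), (4,7); upper bound min(|L|,|R|) = min(4,5) = 4)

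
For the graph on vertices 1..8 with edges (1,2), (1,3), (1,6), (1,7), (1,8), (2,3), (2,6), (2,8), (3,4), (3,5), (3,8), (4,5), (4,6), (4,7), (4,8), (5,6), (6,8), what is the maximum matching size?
4 (matching: (1,8), (2,6), (3,5), (4,7); upper bound floor(n/2) = floor(8/2) = 4)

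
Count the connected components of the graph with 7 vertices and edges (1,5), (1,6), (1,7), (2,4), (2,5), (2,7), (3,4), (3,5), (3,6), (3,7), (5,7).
1 (components: {1, 2, 3, 4, 5, 6, 7})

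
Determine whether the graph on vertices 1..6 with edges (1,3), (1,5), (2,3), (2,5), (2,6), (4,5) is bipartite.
Yes. Partition: {1, 2, 4}, {3, 5, 6}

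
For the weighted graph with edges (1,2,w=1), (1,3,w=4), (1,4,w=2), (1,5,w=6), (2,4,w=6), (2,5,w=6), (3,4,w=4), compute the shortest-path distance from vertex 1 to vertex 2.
1 (path: 1 -> 2; weights 1 = 1)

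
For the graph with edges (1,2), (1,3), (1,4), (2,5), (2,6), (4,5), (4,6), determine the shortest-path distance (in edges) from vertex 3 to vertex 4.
2 (path: 3 -> 1 -> 4, 2 edges)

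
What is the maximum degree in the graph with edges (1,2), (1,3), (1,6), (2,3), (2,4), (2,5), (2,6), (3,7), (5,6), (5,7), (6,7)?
5 (attained at vertex 2)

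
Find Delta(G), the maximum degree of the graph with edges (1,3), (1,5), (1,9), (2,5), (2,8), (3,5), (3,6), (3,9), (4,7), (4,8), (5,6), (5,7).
5 (attained at vertex 5)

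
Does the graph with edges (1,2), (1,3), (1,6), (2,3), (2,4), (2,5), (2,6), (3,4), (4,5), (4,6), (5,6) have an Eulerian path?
No (4 vertices have odd degree: {1, 2, 3, 5}; Eulerian path requires 0 or 2)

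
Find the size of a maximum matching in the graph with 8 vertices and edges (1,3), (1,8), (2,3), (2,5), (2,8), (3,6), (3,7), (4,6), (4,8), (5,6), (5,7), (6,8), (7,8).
4 (matching: (1,3), (2,5), (4,6), (7,8); upper bound floor(n/2) = floor(8/2) = 4)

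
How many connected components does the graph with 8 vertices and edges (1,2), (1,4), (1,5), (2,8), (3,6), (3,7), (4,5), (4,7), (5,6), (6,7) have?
1 (components: {1, 2, 3, 4, 5, 6, 7, 8})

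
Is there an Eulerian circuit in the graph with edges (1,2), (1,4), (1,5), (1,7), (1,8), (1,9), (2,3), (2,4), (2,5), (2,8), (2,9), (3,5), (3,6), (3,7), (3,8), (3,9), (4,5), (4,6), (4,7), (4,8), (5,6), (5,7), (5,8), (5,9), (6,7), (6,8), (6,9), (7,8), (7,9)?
No (2 vertices have odd degree: {7, 8}; Eulerian circuit requires 0)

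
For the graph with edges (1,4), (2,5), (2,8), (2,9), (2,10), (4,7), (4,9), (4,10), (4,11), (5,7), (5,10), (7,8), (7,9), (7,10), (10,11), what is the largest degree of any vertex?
5 (attained at vertices 4, 7, 10)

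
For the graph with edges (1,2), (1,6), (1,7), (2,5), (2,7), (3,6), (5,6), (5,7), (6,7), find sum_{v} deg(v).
18 (handshake: sum of degrees = 2|E| = 2 x 9 = 18)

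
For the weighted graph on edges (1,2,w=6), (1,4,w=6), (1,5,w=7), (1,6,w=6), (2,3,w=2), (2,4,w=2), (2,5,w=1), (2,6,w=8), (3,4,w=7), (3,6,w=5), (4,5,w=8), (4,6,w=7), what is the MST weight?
16 (MST edges: (1,4,w=6), (2,3,w=2), (2,4,w=2), (2,5,w=1), (3,6,w=5); sum of weights 6 + 2 + 2 + 1 + 5 = 16)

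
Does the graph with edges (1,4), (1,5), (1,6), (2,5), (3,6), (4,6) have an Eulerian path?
No (4 vertices have odd degree: {1, 2, 3, 6}; Eulerian path requires 0 or 2)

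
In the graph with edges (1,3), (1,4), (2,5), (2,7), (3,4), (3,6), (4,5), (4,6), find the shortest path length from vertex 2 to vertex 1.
3 (path: 2 -> 5 -> 4 -> 1, 3 edges)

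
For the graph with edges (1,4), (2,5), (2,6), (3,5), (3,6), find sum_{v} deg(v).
10 (handshake: sum of degrees = 2|E| = 2 x 5 = 10)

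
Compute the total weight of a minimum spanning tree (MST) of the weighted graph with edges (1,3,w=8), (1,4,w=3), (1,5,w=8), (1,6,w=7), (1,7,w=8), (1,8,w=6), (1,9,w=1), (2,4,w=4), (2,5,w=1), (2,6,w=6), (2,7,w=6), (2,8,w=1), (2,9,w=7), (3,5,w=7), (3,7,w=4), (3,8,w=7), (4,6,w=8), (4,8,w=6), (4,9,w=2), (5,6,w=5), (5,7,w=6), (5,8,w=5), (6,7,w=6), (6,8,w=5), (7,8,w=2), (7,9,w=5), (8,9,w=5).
20 (MST edges: (1,9,w=1), (2,4,w=4), (2,5,w=1), (2,8,w=1), (3,7,w=4), (4,9,w=2), (5,6,w=5), (7,8,w=2); sum of weights 1 + 4 + 1 + 1 + 4 + 2 + 5 + 2 = 20)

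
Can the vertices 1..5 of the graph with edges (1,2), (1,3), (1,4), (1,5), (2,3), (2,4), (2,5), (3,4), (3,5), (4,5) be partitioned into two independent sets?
No (odd cycle of length 3: 5 -> 1 -> 4 -> 5)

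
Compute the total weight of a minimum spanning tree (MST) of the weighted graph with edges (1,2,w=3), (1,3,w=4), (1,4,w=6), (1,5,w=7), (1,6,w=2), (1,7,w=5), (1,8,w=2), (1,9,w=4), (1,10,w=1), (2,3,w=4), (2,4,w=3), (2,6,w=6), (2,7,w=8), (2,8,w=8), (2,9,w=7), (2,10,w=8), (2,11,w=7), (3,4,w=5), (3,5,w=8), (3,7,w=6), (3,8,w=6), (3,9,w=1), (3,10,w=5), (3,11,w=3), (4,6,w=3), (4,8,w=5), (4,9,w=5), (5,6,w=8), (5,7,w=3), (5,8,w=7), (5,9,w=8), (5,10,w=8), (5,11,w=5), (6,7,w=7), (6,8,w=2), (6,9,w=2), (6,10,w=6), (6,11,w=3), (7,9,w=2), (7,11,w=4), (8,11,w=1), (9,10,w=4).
20 (MST edges: (1,2,w=3), (1,6,w=2), (1,8,w=2), (1,10,w=1), (2,4,w=3), (3,9,w=1), (5,7,w=3), (6,9,w=2), (7,9,w=2), (8,11,w=1); sum of weights 3 + 2 + 2 + 1 + 3 + 1 + 3 + 2 + 2 + 1 = 20)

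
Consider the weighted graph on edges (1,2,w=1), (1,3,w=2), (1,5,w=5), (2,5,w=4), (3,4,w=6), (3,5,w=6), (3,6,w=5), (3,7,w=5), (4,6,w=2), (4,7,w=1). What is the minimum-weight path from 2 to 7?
8 (path: 2 -> 1 -> 3 -> 7; weights 1 + 2 + 5 = 8)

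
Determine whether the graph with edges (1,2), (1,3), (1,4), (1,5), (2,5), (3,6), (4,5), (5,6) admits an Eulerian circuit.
Yes (the graph is connected and all 6 vertices have even degree)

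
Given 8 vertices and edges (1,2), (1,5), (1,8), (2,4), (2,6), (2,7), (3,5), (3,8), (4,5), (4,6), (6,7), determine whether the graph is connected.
Yes (BFS from 1 visits [1, 2, 5, 8, 4, 6, 7, 3] — all 8 vertices reached)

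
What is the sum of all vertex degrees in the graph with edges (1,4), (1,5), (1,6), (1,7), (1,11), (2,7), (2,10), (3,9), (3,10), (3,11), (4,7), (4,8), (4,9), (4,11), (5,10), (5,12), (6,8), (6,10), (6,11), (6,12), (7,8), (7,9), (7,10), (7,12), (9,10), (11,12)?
52 (handshake: sum of degrees = 2|E| = 2 x 26 = 52)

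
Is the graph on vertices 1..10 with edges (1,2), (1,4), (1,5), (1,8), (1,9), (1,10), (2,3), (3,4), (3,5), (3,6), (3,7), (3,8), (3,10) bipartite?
Yes. Partition: {1, 3}, {2, 4, 5, 6, 7, 8, 9, 10}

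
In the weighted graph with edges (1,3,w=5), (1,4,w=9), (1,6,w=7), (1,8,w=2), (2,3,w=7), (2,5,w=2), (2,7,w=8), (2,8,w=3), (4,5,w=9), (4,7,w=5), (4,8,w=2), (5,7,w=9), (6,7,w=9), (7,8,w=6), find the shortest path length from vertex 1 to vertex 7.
8 (path: 1 -> 8 -> 7; weights 2 + 6 = 8)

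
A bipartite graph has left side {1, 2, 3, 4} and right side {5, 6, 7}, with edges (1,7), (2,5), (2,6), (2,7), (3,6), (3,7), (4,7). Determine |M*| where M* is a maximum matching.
3 (matching: (1,7), (2,5), (3,6); upper bound min(|L|,|R|) = min(4,3) = 3)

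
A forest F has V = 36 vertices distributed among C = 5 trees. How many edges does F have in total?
31 (Each of the 5 component trees on V_i vertices has V_i - 1 edges; summing gives V - C = 36 - 5 = 31)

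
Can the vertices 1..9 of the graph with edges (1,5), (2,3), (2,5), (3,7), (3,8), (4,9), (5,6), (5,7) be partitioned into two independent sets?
Yes. Partition: {1, 2, 6, 7, 8, 9}, {3, 4, 5}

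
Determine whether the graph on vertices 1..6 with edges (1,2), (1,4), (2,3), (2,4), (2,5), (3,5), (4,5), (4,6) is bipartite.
No (odd cycle of length 3: 4 -> 1 -> 2 -> 4)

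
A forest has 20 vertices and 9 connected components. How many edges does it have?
11 (Each of the 9 component trees on V_i vertices has V_i - 1 edges; summing gives V - C = 20 - 9 = 11)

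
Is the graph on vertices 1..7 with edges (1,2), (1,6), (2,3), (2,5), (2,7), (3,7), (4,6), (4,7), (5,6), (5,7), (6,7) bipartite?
No (odd cycle of length 3: 5 -> 2 -> 7 -> 5)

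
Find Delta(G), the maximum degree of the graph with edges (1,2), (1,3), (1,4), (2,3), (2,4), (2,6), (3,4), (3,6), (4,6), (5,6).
4 (attained at vertices 2, 3, 4, 6)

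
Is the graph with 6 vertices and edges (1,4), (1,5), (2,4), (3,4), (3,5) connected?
No, it has 2 components: {1, 2, 3, 4, 5}, {6}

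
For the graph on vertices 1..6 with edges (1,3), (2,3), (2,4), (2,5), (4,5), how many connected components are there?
2 (components: {1, 2, 3, 4, 5}, {6})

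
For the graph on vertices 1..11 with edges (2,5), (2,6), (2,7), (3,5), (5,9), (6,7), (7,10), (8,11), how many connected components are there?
4 (components: {1}, {2, 3, 5, 6, 7, 9, 10}, {4}, {8, 11})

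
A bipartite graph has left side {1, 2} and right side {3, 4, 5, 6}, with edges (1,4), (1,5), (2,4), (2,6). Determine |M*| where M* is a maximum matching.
2 (matching: (1,5), (2,6); upper bound min(|L|,|R|) = min(2,4) = 2)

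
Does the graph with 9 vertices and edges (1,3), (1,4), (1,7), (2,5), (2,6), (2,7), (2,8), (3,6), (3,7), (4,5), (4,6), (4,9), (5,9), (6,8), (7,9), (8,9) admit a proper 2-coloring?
No (odd cycle of length 3: 3 -> 1 -> 7 -> 3)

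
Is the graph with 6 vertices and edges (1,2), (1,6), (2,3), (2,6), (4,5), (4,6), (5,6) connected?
Yes (BFS from 1 visits [1, 2, 6, 3, 4, 5] — all 6 vertices reached)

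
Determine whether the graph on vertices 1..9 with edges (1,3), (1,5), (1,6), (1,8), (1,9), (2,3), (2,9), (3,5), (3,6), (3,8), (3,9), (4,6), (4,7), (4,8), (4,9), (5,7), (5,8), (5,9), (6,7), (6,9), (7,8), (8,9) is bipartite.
No (odd cycle of length 3: 8 -> 1 -> 5 -> 8)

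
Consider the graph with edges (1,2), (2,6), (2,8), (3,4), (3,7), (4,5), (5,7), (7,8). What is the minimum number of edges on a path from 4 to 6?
5 (path: 4 -> 3 -> 7 -> 8 -> 2 -> 6, 5 edges)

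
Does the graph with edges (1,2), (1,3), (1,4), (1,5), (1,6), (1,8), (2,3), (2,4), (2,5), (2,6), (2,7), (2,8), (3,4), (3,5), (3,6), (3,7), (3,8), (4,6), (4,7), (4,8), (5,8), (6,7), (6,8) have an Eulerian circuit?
No (2 vertices have odd degree: {2, 3}; Eulerian circuit requires 0)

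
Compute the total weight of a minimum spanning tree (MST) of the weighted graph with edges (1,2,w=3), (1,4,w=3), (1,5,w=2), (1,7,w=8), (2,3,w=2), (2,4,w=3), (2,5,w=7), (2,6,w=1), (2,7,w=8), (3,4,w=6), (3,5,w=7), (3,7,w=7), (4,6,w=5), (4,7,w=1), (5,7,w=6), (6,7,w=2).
11 (MST edges: (1,2,w=3), (1,5,w=2), (2,3,w=2), (2,6,w=1), (4,7,w=1), (6,7,w=2); sum of weights 3 + 2 + 2 + 1 + 1 + 2 = 11)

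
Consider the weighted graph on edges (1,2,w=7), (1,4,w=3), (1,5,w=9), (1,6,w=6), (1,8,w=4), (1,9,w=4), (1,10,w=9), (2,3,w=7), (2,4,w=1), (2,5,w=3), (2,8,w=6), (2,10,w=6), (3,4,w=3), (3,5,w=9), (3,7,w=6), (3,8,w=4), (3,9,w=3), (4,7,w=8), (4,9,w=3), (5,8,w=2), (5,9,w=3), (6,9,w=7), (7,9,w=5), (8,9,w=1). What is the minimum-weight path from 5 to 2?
3 (path: 5 -> 2; weights 3 = 3)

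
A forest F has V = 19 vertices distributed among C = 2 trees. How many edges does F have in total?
17 (Each of the 2 component trees on V_i vertices has V_i - 1 edges; summing gives V - C = 19 - 2 = 17)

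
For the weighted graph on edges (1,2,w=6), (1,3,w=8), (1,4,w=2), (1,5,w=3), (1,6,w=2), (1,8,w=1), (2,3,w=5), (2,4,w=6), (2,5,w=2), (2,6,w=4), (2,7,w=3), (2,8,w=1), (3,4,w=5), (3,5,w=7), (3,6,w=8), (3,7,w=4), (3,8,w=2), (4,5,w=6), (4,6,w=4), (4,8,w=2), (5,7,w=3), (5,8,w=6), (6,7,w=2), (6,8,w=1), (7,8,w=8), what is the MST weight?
11 (MST edges: (1,4,w=2), (1,8,w=1), (2,5,w=2), (2,8,w=1), (3,8,w=2), (6,7,w=2), (6,8,w=1); sum of weights 2 + 1 + 2 + 1 + 2 + 2 + 1 = 11)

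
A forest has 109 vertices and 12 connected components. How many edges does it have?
97 (Each of the 12 component trees on V_i vertices has V_i - 1 edges; summing gives V - C = 109 - 12 = 97)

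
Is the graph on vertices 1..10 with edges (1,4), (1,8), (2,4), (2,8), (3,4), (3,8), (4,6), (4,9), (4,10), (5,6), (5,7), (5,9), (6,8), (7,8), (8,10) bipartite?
Yes. Partition: {1, 2, 3, 6, 7, 9, 10}, {4, 5, 8}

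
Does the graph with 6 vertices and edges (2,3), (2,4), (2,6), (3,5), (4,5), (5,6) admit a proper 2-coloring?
Yes. Partition: {1, 2, 5}, {3, 4, 6}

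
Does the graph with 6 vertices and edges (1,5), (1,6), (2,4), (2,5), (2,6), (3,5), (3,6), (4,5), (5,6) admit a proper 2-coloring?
No (odd cycle of length 3: 6 -> 1 -> 5 -> 6)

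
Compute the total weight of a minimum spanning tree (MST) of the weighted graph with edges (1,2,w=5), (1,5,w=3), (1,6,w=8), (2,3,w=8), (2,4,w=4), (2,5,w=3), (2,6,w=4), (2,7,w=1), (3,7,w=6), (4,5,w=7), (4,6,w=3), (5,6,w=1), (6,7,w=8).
17 (MST edges: (1,5,w=3), (2,5,w=3), (2,7,w=1), (3,7,w=6), (4,6,w=3), (5,6,w=1); sum of weights 3 + 3 + 1 + 6 + 3 + 1 = 17)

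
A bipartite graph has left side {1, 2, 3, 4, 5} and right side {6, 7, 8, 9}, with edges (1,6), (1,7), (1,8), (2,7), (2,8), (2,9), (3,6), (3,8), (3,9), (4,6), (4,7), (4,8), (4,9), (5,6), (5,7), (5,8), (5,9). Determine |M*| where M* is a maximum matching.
4 (matching: (1,8), (2,9), (3,6), (4,7); upper bound min(|L|,|R|) = min(5,4) = 4)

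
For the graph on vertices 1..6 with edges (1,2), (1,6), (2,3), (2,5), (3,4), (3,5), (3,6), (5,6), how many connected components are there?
1 (components: {1, 2, 3, 4, 5, 6})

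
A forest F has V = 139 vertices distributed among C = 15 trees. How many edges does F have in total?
124 (Each of the 15 component trees on V_i vertices has V_i - 1 edges; summing gives V - C = 139 - 15 = 124)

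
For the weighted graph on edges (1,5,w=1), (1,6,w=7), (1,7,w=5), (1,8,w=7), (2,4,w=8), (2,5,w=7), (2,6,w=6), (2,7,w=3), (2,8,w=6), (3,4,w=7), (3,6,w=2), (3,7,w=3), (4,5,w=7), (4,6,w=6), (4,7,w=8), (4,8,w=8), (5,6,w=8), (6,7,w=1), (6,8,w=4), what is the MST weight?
22 (MST edges: (1,5,w=1), (1,7,w=5), (2,7,w=3), (3,6,w=2), (4,6,w=6), (6,7,w=1), (6,8,w=4); sum of weights 1 + 5 + 3 + 2 + 6 + 1 + 4 = 22)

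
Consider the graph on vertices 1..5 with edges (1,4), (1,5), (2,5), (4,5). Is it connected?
No, it has 2 components: {1, 2, 4, 5}, {3}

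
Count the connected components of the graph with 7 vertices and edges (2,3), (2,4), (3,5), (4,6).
3 (components: {1}, {2, 3, 4, 5, 6}, {7})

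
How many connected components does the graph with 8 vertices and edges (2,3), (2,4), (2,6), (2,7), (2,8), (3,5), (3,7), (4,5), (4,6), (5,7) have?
2 (components: {1}, {2, 3, 4, 5, 6, 7, 8})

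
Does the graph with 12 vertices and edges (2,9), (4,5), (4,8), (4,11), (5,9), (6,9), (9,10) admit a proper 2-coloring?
Yes. Partition: {1, 2, 3, 5, 6, 7, 8, 10, 11, 12}, {4, 9}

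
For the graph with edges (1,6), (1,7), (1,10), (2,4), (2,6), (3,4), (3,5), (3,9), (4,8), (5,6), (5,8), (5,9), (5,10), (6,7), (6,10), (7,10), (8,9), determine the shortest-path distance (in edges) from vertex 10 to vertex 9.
2 (path: 10 -> 5 -> 9, 2 edges)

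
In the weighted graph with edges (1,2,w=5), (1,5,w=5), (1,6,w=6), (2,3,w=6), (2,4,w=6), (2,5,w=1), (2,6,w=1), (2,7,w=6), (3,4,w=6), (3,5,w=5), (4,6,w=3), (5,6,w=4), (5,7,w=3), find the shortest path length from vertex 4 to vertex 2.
4 (path: 4 -> 6 -> 2; weights 3 + 1 = 4)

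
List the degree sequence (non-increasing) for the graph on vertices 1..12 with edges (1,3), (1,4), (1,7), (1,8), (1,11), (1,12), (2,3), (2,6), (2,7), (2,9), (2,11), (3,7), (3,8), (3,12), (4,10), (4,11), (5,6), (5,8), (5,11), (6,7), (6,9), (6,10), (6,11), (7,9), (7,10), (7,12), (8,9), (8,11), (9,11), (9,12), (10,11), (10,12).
[8, 7, 6, 6, 6, 5, 5, 5, 5, 5, 3, 3] (degrees: deg(1)=6, deg(2)=5, deg(3)=5, deg(4)=3, deg(5)=3, deg(6)=6, deg(7)=7, deg(8)=5, deg(9)=6, deg(10)=5, deg(11)=8, deg(12)=5)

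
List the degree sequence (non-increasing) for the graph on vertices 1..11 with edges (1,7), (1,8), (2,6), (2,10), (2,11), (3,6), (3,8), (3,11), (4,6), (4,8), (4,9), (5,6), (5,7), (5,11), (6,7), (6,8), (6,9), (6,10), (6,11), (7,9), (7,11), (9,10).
[9, 5, 5, 4, 4, 3, 3, 3, 3, 3, 2] (degrees: deg(1)=2, deg(2)=3, deg(3)=3, deg(4)=3, deg(5)=3, deg(6)=9, deg(7)=5, deg(8)=4, deg(9)=4, deg(10)=3, deg(11)=5)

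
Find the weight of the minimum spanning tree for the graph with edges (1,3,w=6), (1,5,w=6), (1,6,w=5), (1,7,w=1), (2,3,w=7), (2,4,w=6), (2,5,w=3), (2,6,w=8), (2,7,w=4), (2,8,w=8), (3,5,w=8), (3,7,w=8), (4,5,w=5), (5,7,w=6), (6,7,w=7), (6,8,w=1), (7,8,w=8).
25 (MST edges: (1,3,w=6), (1,6,w=5), (1,7,w=1), (2,5,w=3), (2,7,w=4), (4,5,w=5), (6,8,w=1); sum of weights 6 + 5 + 1 + 3 + 4 + 5 + 1 = 25)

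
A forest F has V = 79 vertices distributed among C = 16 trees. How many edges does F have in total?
63 (Each of the 16 component trees on V_i vertices has V_i - 1 edges; summing gives V - C = 79 - 16 = 63)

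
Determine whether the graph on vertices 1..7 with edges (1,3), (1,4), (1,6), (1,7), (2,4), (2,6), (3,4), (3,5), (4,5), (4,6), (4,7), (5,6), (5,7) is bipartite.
No (odd cycle of length 3: 3 -> 1 -> 4 -> 3)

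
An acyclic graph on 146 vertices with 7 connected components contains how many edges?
139 (Each of the 7 component trees on V_i vertices has V_i - 1 edges; summing gives V - C = 146 - 7 = 139)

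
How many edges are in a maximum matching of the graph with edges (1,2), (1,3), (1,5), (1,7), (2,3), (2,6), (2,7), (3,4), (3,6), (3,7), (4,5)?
3 (matching: (2,7), (3,6), (4,5); upper bound floor(n/2) = floor(7/2) = 3)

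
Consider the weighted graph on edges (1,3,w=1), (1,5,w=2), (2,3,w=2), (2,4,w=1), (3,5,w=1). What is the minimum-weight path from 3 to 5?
1 (path: 3 -> 5; weights 1 = 1)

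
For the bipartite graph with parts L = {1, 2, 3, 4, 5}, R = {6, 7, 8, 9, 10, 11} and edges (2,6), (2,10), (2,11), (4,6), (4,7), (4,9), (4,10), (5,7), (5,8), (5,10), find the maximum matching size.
3 (matching: (2,11), (4,9), (5,10); upper bound min(|L|,|R|) = min(5,6) = 5)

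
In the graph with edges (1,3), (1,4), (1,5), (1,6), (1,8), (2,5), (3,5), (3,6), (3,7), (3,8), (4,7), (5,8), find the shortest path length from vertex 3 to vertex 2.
2 (path: 3 -> 5 -> 2, 2 edges)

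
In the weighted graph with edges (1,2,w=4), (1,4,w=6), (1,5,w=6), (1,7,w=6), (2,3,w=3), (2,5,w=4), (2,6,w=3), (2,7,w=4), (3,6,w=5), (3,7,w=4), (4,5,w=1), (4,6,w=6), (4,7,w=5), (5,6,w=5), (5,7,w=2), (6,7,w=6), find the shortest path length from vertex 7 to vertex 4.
3 (path: 7 -> 5 -> 4; weights 2 + 1 = 3)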